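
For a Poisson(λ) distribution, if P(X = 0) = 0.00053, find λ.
λ = 7.5426

For a Poisson(λ) distribution, the PMF at 0 is:
P(X = 0) = λ^0 e^(-λ) / 0! = e^(-λ)

Given P(X = 0) = 0.00053:
e^(-λ) = 0.00053
-λ = ln(0.00053)
λ = -ln(0.00053) = 7.5426

Verification: e^(-7.5426) = 0.00053 ✓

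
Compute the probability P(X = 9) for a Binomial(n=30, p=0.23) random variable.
0.106515

We have X ~ Binomial(n=30, p=0.23).

For a Binomial distribution, the PMF gives us the probability of each outcome.

Using the PMF formula:
P(X = 9) = 0.106515

Rounded to 4 decimal places: 0.1065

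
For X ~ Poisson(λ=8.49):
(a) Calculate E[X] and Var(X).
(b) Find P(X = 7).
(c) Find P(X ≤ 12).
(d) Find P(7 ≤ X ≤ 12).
(a) E[X] = 8.4900, Var(X) = 8.4900
(b) P(X = 7) = 0.129647
(c) P(X ≤ 12) = 0.909686
(d) P(7 ≤ X ≤ 12) = 0.652441

We have X ~ Poisson(λ=8.49).

(a) Moments:
E[X] = 8.4900
Var(X) = 8.4900
σ = √Var(X) = 2.9138

(b) Point probability using PMF:
P(X = 7) = 0.129647

(c) Cumulative probability using CDF:
P(X ≤ 12) = F(12) = 0.909686

(d) Range probability:
P(7 ≤ X ≤ 12) = P(X ≤ 12) - P(X ≤ 6)
                   = F(12) - F(6)
                   = 0.909686 - 0.257245
                   = 0.652441

This means approximately 65.2% of outcomes fall in the interval [7, 12].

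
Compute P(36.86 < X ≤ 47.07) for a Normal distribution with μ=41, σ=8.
0.473595

We have X ~ Normal(μ=41, σ=8).

To find P(36.86 < X ≤ 47.07), we use:
P(36.86 < X ≤ 47.07) = P(X ≤ 47.07) - P(X ≤ 36.86)
                 = F(47.07) - F(36.86)
                 = 0.775999 - 0.302404
                 = 0.473595

So there's approximately a 47.4% chance that X falls in this range.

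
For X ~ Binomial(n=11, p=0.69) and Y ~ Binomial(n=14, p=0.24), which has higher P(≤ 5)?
Y has higher probability (P(Y ≤ 5) = 0.9051 > P(X ≤ 5) = 0.0901)

Compute P(≤ 5) for each distribution:

X ~ Binomial(n=11, p=0.69):
P(X ≤ 5) = 0.0901

Y ~ Binomial(n=14, p=0.24):
P(Y ≤ 5) = 0.9051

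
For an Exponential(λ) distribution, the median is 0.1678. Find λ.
λ = 4.1308

For X ~ Exponential(λ), the CDF is F(x) = 1 - e^(-λx).
The median m satisfies F(m) = 0.5:
1 - e^(-λm) = 0.5
e^(-λm) = 0.5
λm = ln(2)
m = ln(2) / λ

Given m = 0.1678:
λ = ln(2) / 0.1678 = 0.693147 / 0.1678 = 4.1308

Verification: ln(2) / 4.1308 = 0.1678 ✓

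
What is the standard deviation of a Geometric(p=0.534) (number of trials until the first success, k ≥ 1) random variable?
1.2784

We have X ~ Geometric(p=0.534) (number of trials until the first success, k ≥ 1).

For a Geometric distribution with p=0.534 (number of trials until the first success, k ≥ 1):
σ = √Var(X) = 1.2784

The standard deviation is the square root of the variance.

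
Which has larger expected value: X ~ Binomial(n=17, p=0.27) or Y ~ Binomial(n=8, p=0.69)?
Y has larger mean (5.5200 > 4.5900)

Compute the expected value for each distribution:

X ~ Binomial(n=17, p=0.27):
E[X] = 4.5900

Y ~ Binomial(n=8, p=0.69):
E[Y] = 5.5200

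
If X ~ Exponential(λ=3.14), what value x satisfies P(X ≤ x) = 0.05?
0.0163

We have X ~ Exponential(λ=3.14).

We want to find x such that P(X ≤ x) = 0.05.

This is the 5th percentile, which means 5% of values fall below this point.

Using the inverse CDF (quantile function):
x = F⁻¹(0.05) = 0.0163

Verification: P(X ≤ 0.0163) = 0.05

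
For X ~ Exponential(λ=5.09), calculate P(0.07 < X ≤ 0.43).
0.588200

We have X ~ Exponential(λ=5.09).

To find P(0.07 < X ≤ 0.43), we use:
P(0.07 < X ≤ 0.43) = P(X ≤ 0.43) - P(X ≤ 0.07)
                 = F(0.43) - F(0.07)
                 = 0.887938 - 0.299737
                 = 0.588200

So there's approximately a 58.8% chance that X falls in this range.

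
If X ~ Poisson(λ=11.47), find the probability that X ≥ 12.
0.476658

We have X ~ Poisson(λ=11.47).

For discrete distributions, P(X ≥ 12) = 1 - P(X ≤ 11).

P(X ≤ 11) = 0.523342
P(X ≥ 12) = 1 - 0.523342 = 0.476658

So there's approximately a 47.7% chance that X is at least 12.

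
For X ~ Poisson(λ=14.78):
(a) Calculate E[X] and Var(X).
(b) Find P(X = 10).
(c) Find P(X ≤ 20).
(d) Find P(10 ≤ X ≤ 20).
(a) E[X] = 14.7800, Var(X) = 14.7800
(b) P(X = 10) = 0.052253
(c) P(X ≤ 20) = 0.925892
(d) P(10 ≤ X ≤ 20) = 0.848588

We have X ~ Poisson(λ=14.78).

(a) Moments:
E[X] = 14.7800
Var(X) = 14.7800
σ = √Var(X) = 3.8445

(b) Point probability using PMF:
P(X = 10) = 0.052253

(c) Cumulative probability using CDF:
P(X ≤ 20) = F(20) = 0.925892

(d) Range probability:
P(10 ≤ X ≤ 20) = P(X ≤ 20) - P(X ≤ 9)
                   = F(20) - F(9)
                   = 0.925892 - 0.077304
                   = 0.848588

This means approximately 84.9% of outcomes fall in the interval [10, 20].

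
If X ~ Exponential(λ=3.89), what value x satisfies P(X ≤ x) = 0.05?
0.0132

We have X ~ Exponential(λ=3.89).

We want to find x such that P(X ≤ x) = 0.05.

This is the 5th percentile, which means 5% of values fall below this point.

Using the inverse CDF (quantile function):
x = F⁻¹(0.05) = 0.0132

Verification: P(X ≤ 0.0132) = 0.05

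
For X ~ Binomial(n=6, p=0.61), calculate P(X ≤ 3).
0.434951

We have X ~ Binomial(n=6, p=0.61).

The CDF gives us P(X ≤ k).

Using the CDF:
P(X ≤ 3) = 0.434951

This means there's approximately a 43.5% chance that X is at most 3.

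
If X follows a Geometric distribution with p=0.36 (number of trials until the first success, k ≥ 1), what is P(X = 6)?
0.038655

We have X ~ Geometric(p=0.36) (number of trials until the first success, k ≥ 1).

For a Geometric distribution, the PMF gives us the probability of each outcome.

Using the PMF formula:
P(X = 6) = 0.038655

Rounded to 4 decimal places: 0.0387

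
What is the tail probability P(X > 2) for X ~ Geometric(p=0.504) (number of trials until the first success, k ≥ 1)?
0.246016

We have X ~ Geometric(p=0.504) (number of trials until the first success, k ≥ 1).

P(X > 2) = 1 - P(X ≤ 2)
                = 1 - F(2)
                = 1 - 0.753984
                = 0.246016

So there's approximately a 24.6% chance that X exceeds 2.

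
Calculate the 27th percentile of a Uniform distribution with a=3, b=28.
9.7500

We have X ~ Uniform(a=3, b=28).

We want to find x such that P(X ≤ x) = 0.27.

This is the 27th percentile, which means 27% of values fall below this point.

Using the inverse CDF (quantile function):
x = F⁻¹(0.27) = 9.7500

Verification: P(X ≤ 9.7500) = 0.27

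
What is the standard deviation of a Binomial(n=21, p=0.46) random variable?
2.2839

We have X ~ Binomial(n=21, p=0.46).

For a Binomial distribution with n=21, p=0.46:
σ = √Var(X) = 2.2839

The standard deviation is the square root of the variance.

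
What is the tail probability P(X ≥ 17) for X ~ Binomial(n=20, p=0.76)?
0.256925

We have X ~ Binomial(n=20, p=0.76).

For discrete distributions, P(X ≥ 17) = 1 - P(X ≤ 16).

P(X ≤ 16) = 0.743075
P(X ≥ 17) = 1 - 0.743075 = 0.256925

So there's approximately a 25.7% chance that X is at least 17.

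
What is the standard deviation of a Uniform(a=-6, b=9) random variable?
4.3301

We have X ~ Uniform(a=-6, b=9).

For a Uniform distribution with a=-6, b=9:
σ = √Var(X) = 4.3301

The standard deviation is the square root of the variance.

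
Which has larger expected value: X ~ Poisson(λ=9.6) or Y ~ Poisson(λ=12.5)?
Y has larger mean (12.5000 > 9.6000)

Compute the expected value for each distribution:

X ~ Poisson(λ=9.6):
E[X] = 9.6000

Y ~ Poisson(λ=12.5):
E[Y] = 12.5000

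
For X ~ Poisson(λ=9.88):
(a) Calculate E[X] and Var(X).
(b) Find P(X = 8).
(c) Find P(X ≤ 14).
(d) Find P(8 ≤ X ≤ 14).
(a) E[X] = 9.8800, Var(X) = 9.8800
(b) P(X = 8) = 0.115267
(c) P(X ≤ 14) = 0.922641
(d) P(8 ≤ X ≤ 14) = 0.691416

We have X ~ Poisson(λ=9.88).

(a) Moments:
E[X] = 9.8800
Var(X) = 9.8800
σ = √Var(X) = 3.1432

(b) Point probability using PMF:
P(X = 8) = 0.115267

(c) Cumulative probability using CDF:
P(X ≤ 14) = F(14) = 0.922641

(d) Range probability:
P(8 ≤ X ≤ 14) = P(X ≤ 14) - P(X ≤ 7)
                   = F(14) - F(7)
                   = 0.922641 - 0.231225
                   = 0.691416

This means approximately 69.1% of outcomes fall in the interval [8, 14].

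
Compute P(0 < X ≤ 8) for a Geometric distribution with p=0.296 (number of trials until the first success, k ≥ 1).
0.939663

We have X ~ Geometric(p=0.296) (number of trials until the first success, k ≥ 1).

To find P(0 < X ≤ 8), we use:
P(0 < X ≤ 8) = P(X ≤ 8) - P(X ≤ 0)
                 = F(8) - F(0)
                 = 0.939663 - 0.000000
                 = 0.939663

So there's approximately a 94.0% chance that X falls in this range.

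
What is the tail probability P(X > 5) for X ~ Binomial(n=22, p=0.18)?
0.191389

We have X ~ Binomial(n=22, p=0.18).

P(X > 5) = 1 - P(X ≤ 5)
                = 1 - F(5)
                = 1 - 0.808611
                = 0.191389

So there's approximately a 19.1% chance that X exceeds 5.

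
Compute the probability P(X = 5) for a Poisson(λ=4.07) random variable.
0.158932

We have X ~ Poisson(λ=4.07).

For a Poisson distribution, the PMF gives us the probability of each outcome.

Using the PMF formula:
P(X = 5) = 0.158932

Rounded to 4 decimal places: 0.1589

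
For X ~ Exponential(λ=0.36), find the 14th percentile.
0.4190

We have X ~ Exponential(λ=0.36).

We want to find x such that P(X ≤ x) = 0.14.

This is the 14th percentile, which means 14% of values fall below this point.

Using the inverse CDF (quantile function):
x = F⁻¹(0.14) = 0.4190

Verification: P(X ≤ 0.4190) = 0.14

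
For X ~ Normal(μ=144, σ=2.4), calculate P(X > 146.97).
0.107951

We have X ~ Normal(μ=144, σ=2.4).

P(X > 146.97) = 1 - P(X ≤ 146.97)
                = 1 - F(146.97)
                = 1 - 0.892049
                = 0.107951

So there's approximately a 10.8% chance that X exceeds 146.97.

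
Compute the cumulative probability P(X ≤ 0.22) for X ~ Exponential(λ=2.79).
0.458710

We have X ~ Exponential(λ=2.79).

The CDF gives us P(X ≤ k).

Using the CDF:
P(X ≤ 0.22) = 0.458710

This means there's approximately a 45.9% chance that X is at most 0.22.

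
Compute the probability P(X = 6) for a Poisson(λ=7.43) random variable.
0.138609

We have X ~ Poisson(λ=7.43).

For a Poisson distribution, the PMF gives us the probability of each outcome.

Using the PMF formula:
P(X = 6) = 0.138609

Rounded to 4 decimal places: 0.1386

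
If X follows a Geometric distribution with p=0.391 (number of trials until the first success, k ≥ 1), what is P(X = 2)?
0.238119

We have X ~ Geometric(p=0.391) (number of trials until the first success, k ≥ 1).

For a Geometric distribution, the PMF gives us the probability of each outcome.

Using the PMF formula:
P(X = 2) = 0.238119

Rounded to 4 decimal places: 0.2381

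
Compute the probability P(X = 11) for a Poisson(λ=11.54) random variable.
0.117856

We have X ~ Poisson(λ=11.54).

For a Poisson distribution, the PMF gives us the probability of each outcome.

Using the PMF formula:
P(X = 11) = 0.117856

Rounded to 4 decimal places: 0.1179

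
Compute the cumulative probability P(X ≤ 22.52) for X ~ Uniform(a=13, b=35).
0.432727

We have X ~ Uniform(a=13, b=35).

The CDF gives us P(X ≤ k).

Using the CDF:
P(X ≤ 22.52) = 0.432727

This means there's approximately a 43.3% chance that X is at most 22.52.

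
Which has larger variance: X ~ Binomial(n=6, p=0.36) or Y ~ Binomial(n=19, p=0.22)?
Y has larger variance (3.2604 > 1.3824)

Compute the variance for each distribution:

X ~ Binomial(n=6, p=0.36):
Var(X) = 1.3824

Y ~ Binomial(n=19, p=0.22):
Var(Y) = 3.2604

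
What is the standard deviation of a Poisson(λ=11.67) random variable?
3.4161

We have X ~ Poisson(λ=11.67).

For a Poisson distribution with λ=11.67:
σ = √Var(X) = 3.4161

The standard deviation is the square root of the variance.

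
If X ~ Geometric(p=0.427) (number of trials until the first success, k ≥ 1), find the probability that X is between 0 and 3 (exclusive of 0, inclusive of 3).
0.811867

We have X ~ Geometric(p=0.427) (number of trials until the first success, k ≥ 1).

To find P(0 < X ≤ 3), we use:
P(0 < X ≤ 3) = P(X ≤ 3) - P(X ≤ 0)
                 = F(3) - F(0)
                 = 0.811867 - 0.000000
                 = 0.811867

So there's approximately a 81.2% chance that X falls in this range.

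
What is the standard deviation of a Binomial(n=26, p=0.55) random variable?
2.5367

We have X ~ Binomial(n=26, p=0.55).

For a Binomial distribution with n=26, p=0.55:
σ = √Var(X) = 2.5367

The standard deviation is the square root of the variance.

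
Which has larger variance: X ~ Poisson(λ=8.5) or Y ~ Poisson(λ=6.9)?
X has larger variance (8.5000 > 6.9000)

Compute the variance for each distribution:

X ~ Poisson(λ=8.5):
Var(X) = 8.5000

Y ~ Poisson(λ=6.9):
Var(Y) = 6.9000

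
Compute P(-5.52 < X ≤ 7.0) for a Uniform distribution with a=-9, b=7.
0.782500

We have X ~ Uniform(a=-9, b=7).

To find P(-5.52 < X ≤ 7.0), we use:
P(-5.52 < X ≤ 7.0) = P(X ≤ 7.0) - P(X ≤ -5.52)
                 = F(7.0) - F(-5.52)
                 = 1.000000 - 0.217500
                 = 0.782500

So there's approximately a 78.2% chance that X falls in this range.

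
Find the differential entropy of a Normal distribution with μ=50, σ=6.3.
3.2595 nats

We have X ~ Normal(μ=50, σ=6.3).

The differential entropy measures the uncertainty or information content of the distribution.

For a Normal distribution with μ=50, σ=6.3:
h(X) = 3.2595 nats

(In bits, this would be 4.7024 bits.)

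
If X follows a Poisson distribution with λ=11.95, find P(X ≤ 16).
0.901401

We have X ~ Poisson(λ=11.95).

The CDF gives us P(X ≤ k).

Using the CDF:
P(X ≤ 16) = 0.901401

This means there's approximately a 90.1% chance that X is at most 16.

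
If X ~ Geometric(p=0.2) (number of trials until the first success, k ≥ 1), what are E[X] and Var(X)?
E[X] = 5.0000, Var(X) = 20.0000

We have X ~ Geometric(p=0.2) (number of trials until the first success, k ≥ 1).

For a Geometric distribution with p=0.2 (number of trials until the first success, k ≥ 1):

Expected value:
E[X] = 5.0000

Variance:
Var(X) = 20.0000

Standard deviation:
σ = √Var(X) = 4.4721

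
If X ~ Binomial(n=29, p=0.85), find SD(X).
1.9229

We have X ~ Binomial(n=29, p=0.85).

For a Binomial distribution with n=29, p=0.85:
σ = √Var(X) = 1.9229

The standard deviation is the square root of the variance.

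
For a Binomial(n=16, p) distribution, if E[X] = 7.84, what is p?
p = 0.49

For a Binomial(n, p) distribution:
E[X] = n × p

Given n = 16 and E[X] = 7.84:
7.84 = 16 × p
p = 7.84 / 16 = 0.49

Verification: Binomial(16, 0.49) has E[X] = 7.84 ✓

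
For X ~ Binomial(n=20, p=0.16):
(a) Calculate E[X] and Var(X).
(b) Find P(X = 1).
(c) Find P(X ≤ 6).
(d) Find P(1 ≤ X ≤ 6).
(a) E[X] = 3.2000, Var(X) = 2.6880
(b) P(X = 1) = 0.116535
(c) P(X ≤ 6) = 0.969629
(d) P(1 ≤ X ≤ 6) = 0.939038

We have X ~ Binomial(n=20, p=0.16).

(a) Moments:
E[X] = 3.2000
Var(X) = 2.6880
σ = √Var(X) = 1.6395

(b) Point probability using PMF:
P(X = 1) = 0.116535

(c) Cumulative probability using CDF:
P(X ≤ 6) = F(6) = 0.969629

(d) Range probability:
P(1 ≤ X ≤ 6) = P(X ≤ 6) - P(X ≤ 0)
                   = F(6) - F(0)
                   = 0.969629 - 0.030590
                   = 0.939038

This means approximately 93.9% of outcomes fall in the interval [1, 6].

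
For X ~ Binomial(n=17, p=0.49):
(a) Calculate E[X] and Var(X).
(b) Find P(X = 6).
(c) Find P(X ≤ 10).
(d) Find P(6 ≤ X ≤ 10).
(a) E[X] = 8.3300, Var(X) = 4.2483
(b) P(X = 6) = 0.103999
(c) P(X ≤ 10) = 0.853790
(d) P(6 ≤ X ≤ 10) = 0.770033

We have X ~ Binomial(n=17, p=0.49).

(a) Moments:
E[X] = 8.3300
Var(X) = 4.2483
σ = √Var(X) = 2.0611

(b) Point probability using PMF:
P(X = 6) = 0.103999

(c) Cumulative probability using CDF:
P(X ≤ 10) = F(10) = 0.853790

(d) Range probability:
P(6 ≤ X ≤ 10) = P(X ≤ 10) - P(X ≤ 5)
                   = F(10) - F(5)
                   = 0.853790 - 0.083757
                   = 0.770033

This means approximately 77.0% of outcomes fall in the interval [6, 10].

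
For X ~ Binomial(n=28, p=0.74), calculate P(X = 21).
0.170626

We have X ~ Binomial(n=28, p=0.74).

For a Binomial distribution, the PMF gives us the probability of each outcome.

Using the PMF formula:
P(X = 21) = 0.170626

Rounded to 4 decimal places: 0.1706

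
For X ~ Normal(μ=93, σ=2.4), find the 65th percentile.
93.9248

We have X ~ Normal(μ=93, σ=2.4).

We want to find x such that P(X ≤ x) = 0.65.

This is the 65th percentile, which means 65% of values fall below this point.

Using the inverse CDF (quantile function):
x = F⁻¹(0.65) = 93.9248

Verification: P(X ≤ 93.9248) = 0.65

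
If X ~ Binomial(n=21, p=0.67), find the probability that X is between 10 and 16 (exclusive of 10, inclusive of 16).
0.820322

We have X ~ Binomial(n=21, p=0.67).

To find P(10 < X ≤ 16), we use:
P(10 < X ≤ 16) = P(X ≤ 16) - P(X ≤ 10)
                 = F(16) - F(10)
                 = 0.872341 - 0.052019
                 = 0.820322

So there's approximately a 82.0% chance that X falls in this range.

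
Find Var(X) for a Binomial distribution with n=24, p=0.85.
3.0600

We have X ~ Binomial(n=24, p=0.85).

For a Binomial distribution with n=24, p=0.85:
Var(X) = 3.0600

The variance measures the spread of the distribution around the mean.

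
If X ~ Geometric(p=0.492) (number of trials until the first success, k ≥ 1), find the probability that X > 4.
0.066597

We have X ~ Geometric(p=0.492) (number of trials until the first success, k ≥ 1).

P(X > 4) = 1 - P(X ≤ 4)
                = 1 - F(4)
                = 1 - 0.933403
                = 0.066597

So there's approximately a 6.7% chance that X exceeds 4.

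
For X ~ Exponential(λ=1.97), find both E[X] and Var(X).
E[X] = 0.5076, Var(X) = 0.2577

We have X ~ Exponential(λ=1.97).

For an Exponential distribution with λ=1.97:

Expected value:
E[X] = 0.5076

Variance:
Var(X) = 0.2577

Standard deviation:
σ = √Var(X) = 0.5076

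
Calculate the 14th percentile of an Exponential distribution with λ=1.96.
0.0770

We have X ~ Exponential(λ=1.96).

We want to find x such that P(X ≤ x) = 0.14.

This is the 14th percentile, which means 14% of values fall below this point.

Using the inverse CDF (quantile function):
x = F⁻¹(0.14) = 0.0770

Verification: P(X ≤ 0.0770) = 0.14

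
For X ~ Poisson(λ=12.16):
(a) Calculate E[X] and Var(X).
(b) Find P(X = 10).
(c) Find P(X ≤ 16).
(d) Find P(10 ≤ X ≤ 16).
(a) E[X] = 12.1600, Var(X) = 12.1600
(b) P(X = 10) = 0.101989
(c) P(X ≤ 16) = 0.889790
(d) P(10 ≤ X ≤ 16) = 0.661097

We have X ~ Poisson(λ=12.16).

(a) Moments:
E[X] = 12.1600
Var(X) = 12.1600
σ = √Var(X) = 3.4871

(b) Point probability using PMF:
P(X = 10) = 0.101989

(c) Cumulative probability using CDF:
P(X ≤ 16) = F(16) = 0.889790

(d) Range probability:
P(10 ≤ X ≤ 16) = P(X ≤ 16) - P(X ≤ 9)
                   = F(16) - F(9)
                   = 0.889790 - 0.228693
                   = 0.661097

This means approximately 66.1% of outcomes fall in the interval [10, 16].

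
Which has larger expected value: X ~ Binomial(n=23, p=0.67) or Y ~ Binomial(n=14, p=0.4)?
X has larger mean (15.4100 > 5.6000)

Compute the expected value for each distribution:

X ~ Binomial(n=23, p=0.67):
E[X] = 15.4100

Y ~ Binomial(n=14, p=0.4):
E[Y] = 5.6000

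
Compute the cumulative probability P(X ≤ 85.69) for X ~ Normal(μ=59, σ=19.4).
0.915554

We have X ~ Normal(μ=59, σ=19.4).

The CDF gives us P(X ≤ k).

Using the CDF:
P(X ≤ 85.69) = 0.915554

This means there's approximately a 91.6% chance that X is at most 85.69.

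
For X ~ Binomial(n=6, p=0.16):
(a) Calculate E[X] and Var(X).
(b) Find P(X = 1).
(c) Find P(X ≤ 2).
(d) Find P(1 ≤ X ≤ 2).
(a) E[X] = 0.9600, Var(X) = 0.8064
(b) P(X = 1) = 0.401483
(c) P(X ≤ 2) = 0.943964
(d) P(1 ≤ X ≤ 2) = 0.592666

We have X ~ Binomial(n=6, p=0.16).

(a) Moments:
E[X] = 0.9600
Var(X) = 0.8064
σ = √Var(X) = 0.8980

(b) Point probability using PMF:
P(X = 1) = 0.401483

(c) Cumulative probability using CDF:
P(X ≤ 2) = F(2) = 0.943964

(d) Range probability:
P(1 ≤ X ≤ 2) = P(X ≤ 2) - P(X ≤ 0)
                   = F(2) - F(0)
                   = 0.943964 - 0.351298
                   = 0.592666

This means approximately 59.3% of outcomes fall in the interval [1, 2].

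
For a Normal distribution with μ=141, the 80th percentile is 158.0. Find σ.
σ = 20.1991

For X ~ Normal(μ, σ), the p-th percentile satisfies x = μ + z_p × σ,
where z_p = Φ⁻¹(p) is the standard normal quantile.

Step 1: z_{0.8} = Φ⁻¹(0.8) = 0.8416

Step 2: Solve for σ:
158.0 = 141 + 0.8416 × σ
σ = (158.0 - 141) / 0.8416
σ = 17.00 / 0.8416
σ = 20.1991

Verification: μ + z × σ = 141 + 0.8416 × 20.1991 = 158.00 ✓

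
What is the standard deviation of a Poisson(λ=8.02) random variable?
2.8320

We have X ~ Poisson(λ=8.02).

For a Poisson distribution with λ=8.02:
σ = √Var(X) = 2.8320

The standard deviation is the square root of the variance.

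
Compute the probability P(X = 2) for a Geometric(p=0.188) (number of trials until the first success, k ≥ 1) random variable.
0.152656

We have X ~ Geometric(p=0.188) (number of trials until the first success, k ≥ 1).

For a Geometric distribution, the PMF gives us the probability of each outcome.

Using the PMF formula:
P(X = 2) = 0.152656

Rounded to 4 decimal places: 0.1527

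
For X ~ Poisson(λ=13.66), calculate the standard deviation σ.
3.6959

We have X ~ Poisson(λ=13.66).

For a Poisson distribution with λ=13.66:
σ = √Var(X) = 3.6959

The standard deviation is the square root of the variance.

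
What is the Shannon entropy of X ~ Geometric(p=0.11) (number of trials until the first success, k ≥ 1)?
3.1501 nats

We have X ~ Geometric(p=0.11) (number of trials until the first success, k ≥ 1).

The Shannon entropy measures the uncertainty or information content of the distribution.

For a Geometric distribution with p=0.11 (number of trials until the first success, k ≥ 1):
H(X) = 3.1501 nats

(In bits, this would be 4.5447 bits.)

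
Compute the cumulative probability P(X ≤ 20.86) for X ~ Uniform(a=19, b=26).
0.265714

We have X ~ Uniform(a=19, b=26).

The CDF gives us P(X ≤ k).

Using the CDF:
P(X ≤ 20.86) = 0.265714

This means there's approximately a 26.6% chance that X is at most 20.86.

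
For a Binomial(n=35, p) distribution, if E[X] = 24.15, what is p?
p = 0.69

For a Binomial(n, p) distribution:
E[X] = n × p

Given n = 35 and E[X] = 24.15:
24.15 = 35 × p
p = 24.15 / 35 = 0.69

Verification: Binomial(35, 0.69) has E[X] = 24.15 ✓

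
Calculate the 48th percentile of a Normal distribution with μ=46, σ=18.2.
45.0872

We have X ~ Normal(μ=46, σ=18.2).

We want to find x such that P(X ≤ x) = 0.48.

This is the 48th percentile, which means 48% of values fall below this point.

Using the inverse CDF (quantile function):
x = F⁻¹(0.48) = 45.0872

Verification: P(X ≤ 45.0872) = 0.48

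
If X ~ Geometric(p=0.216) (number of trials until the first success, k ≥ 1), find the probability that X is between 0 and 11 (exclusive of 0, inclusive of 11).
0.931218

We have X ~ Geometric(p=0.216) (number of trials until the first success, k ≥ 1).

To find P(0 < X ≤ 11), we use:
P(0 < X ≤ 11) = P(X ≤ 11) - P(X ≤ 0)
                 = F(11) - F(0)
                 = 0.931218 - 0.000000
                 = 0.931218

So there's approximately a 93.1% chance that X falls in this range.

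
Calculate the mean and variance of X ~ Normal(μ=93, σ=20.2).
E[X] = 93.0000, Var(X) = 408.0400

We have X ~ Normal(μ=93, σ=20.2).

For a Normal distribution with μ=93, σ=20.2:

Expected value:
E[X] = 93.0000

Variance:
Var(X) = 408.0400

Standard deviation:
σ = √Var(X) = 20.2000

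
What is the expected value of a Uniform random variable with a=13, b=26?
19.5000

We have X ~ Uniform(a=13, b=26).

For a Uniform distribution with a=13, b=26:
E[X] = 19.5000

This is the expected (average) value of X.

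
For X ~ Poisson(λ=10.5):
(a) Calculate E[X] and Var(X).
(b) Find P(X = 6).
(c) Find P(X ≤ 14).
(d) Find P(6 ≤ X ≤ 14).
(a) E[X] = 10.5000, Var(X) = 10.5000
(b) P(X = 6) = 0.051252
(c) P(X ≤ 14) = 0.887888
(d) P(6 ≤ X ≤ 14) = 0.837507

We have X ~ Poisson(λ=10.5).

(a) Moments:
E[X] = 10.5000
Var(X) = 10.5000
σ = √Var(X) = 3.2404

(b) Point probability using PMF:
P(X = 6) = 0.051252

(c) Cumulative probability using CDF:
P(X ≤ 14) = F(14) = 0.887888

(d) Range probability:
P(6 ≤ X ≤ 14) = P(X ≤ 14) - P(X ≤ 5)
                   = F(14) - F(5)
                   = 0.887888 - 0.050380
                   = 0.837507

This means approximately 83.8% of outcomes fall in the interval [6, 14].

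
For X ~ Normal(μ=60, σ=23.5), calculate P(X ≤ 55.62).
0.426072

We have X ~ Normal(μ=60, σ=23.5).

The CDF gives us P(X ≤ k).

Using the CDF:
P(X ≤ 55.62) = 0.426072

This means there's approximately a 42.6% chance that X is at most 55.62.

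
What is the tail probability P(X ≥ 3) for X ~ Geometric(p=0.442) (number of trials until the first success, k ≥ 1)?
0.311364

We have X ~ Geometric(p=0.442) (number of trials until the first success, k ≥ 1).

For discrete distributions, P(X ≥ 3) = 1 - P(X ≤ 2).

P(X ≤ 2) = 0.688636
P(X ≥ 3) = 1 - 0.688636 = 0.311364

So there's approximately a 31.1% chance that X is at least 3.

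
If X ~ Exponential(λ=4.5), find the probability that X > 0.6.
0.067206

We have X ~ Exponential(λ=4.5).

P(X > 0.6) = 1 - P(X ≤ 0.6)
                = 1 - F(0.6)
                = 1 - 0.932794
                = 0.067206

So there's approximately a 6.7% chance that X exceeds 0.6.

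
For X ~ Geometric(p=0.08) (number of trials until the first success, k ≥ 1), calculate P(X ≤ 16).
0.736606

We have X ~ Geometric(p=0.08) (number of trials until the first success, k ≥ 1).

The CDF gives us P(X ≤ k).

Using the CDF:
P(X ≤ 16) = 0.736606

This means there's approximately a 73.7% chance that X is at most 16.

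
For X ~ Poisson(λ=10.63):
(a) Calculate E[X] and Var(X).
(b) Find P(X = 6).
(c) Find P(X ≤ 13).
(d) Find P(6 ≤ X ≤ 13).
(a) E[X] = 10.6300, Var(X) = 10.6300
(b) P(X = 6) = 0.048453
(c) P(X ≤ 13) = 0.814343
(d) P(6 ≤ X ≤ 13) = 0.767643

We have X ~ Poisson(λ=10.63).

(a) Moments:
E[X] = 10.6300
Var(X) = 10.6300
σ = √Var(X) = 3.2604

(b) Point probability using PMF:
P(X = 6) = 0.048453

(c) Cumulative probability using CDF:
P(X ≤ 13) = F(13) = 0.814343

(d) Range probability:
P(6 ≤ X ≤ 13) = P(X ≤ 13) - P(X ≤ 5)
                   = F(13) - F(5)
                   = 0.814343 - 0.046700
                   = 0.767643

This means approximately 76.8% of outcomes fall in the interval [6, 13].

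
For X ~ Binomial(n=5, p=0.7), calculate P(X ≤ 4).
0.831930

We have X ~ Binomial(n=5, p=0.7).

The CDF gives us P(X ≤ k).

Using the CDF:
P(X ≤ 4) = 0.831930

This means there's approximately a 83.2% chance that X is at most 4.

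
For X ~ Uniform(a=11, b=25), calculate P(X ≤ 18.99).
0.570714

We have X ~ Uniform(a=11, b=25).

The CDF gives us P(X ≤ k).

Using the CDF:
P(X ≤ 18.99) = 0.570714

This means there's approximately a 57.1% chance that X is at most 18.99.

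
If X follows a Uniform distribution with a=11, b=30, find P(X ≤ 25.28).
0.751579

We have X ~ Uniform(a=11, b=30).

The CDF gives us P(X ≤ k).

Using the CDF:
P(X ≤ 25.28) = 0.751579

This means there's approximately a 75.2% chance that X is at most 25.28.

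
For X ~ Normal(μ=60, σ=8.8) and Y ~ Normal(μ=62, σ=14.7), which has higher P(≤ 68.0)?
X has higher probability (P(X ≤ 68.0) = 0.8183 > P(Y ≤ 68.0) = 0.6584)

Compute P(≤ 68.0) for each distribution:

X ~ Normal(μ=60, σ=8.8):
P(X ≤ 68.0) = 0.8183

Y ~ Normal(μ=62, σ=14.7):
P(Y ≤ 68.0) = 0.6584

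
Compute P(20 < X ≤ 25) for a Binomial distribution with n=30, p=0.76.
0.717309

We have X ~ Binomial(n=30, p=0.76).

To find P(20 < X ≤ 25), we use:
P(20 < X ≤ 25) = P(X ≤ 25) - P(X ≤ 20)
                 = F(25) - F(20)
                 = 0.879303 - 0.161995
                 = 0.717309

So there's approximately a 71.7% chance that X falls in this range.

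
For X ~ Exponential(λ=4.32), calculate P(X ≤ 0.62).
0.931327

We have X ~ Exponential(λ=4.32).

The CDF gives us P(X ≤ k).

Using the CDF:
P(X ≤ 0.62) = 0.931327

This means there's approximately a 93.1% chance that X is at most 0.62.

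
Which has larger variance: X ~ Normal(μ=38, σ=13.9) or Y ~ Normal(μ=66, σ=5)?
X has larger variance (193.2100 > 25.0000)

Compute the variance for each distribution:

X ~ Normal(μ=38, σ=13.9):
Var(X) = 193.2100

Y ~ Normal(μ=66, σ=5):
Var(Y) = 25.0000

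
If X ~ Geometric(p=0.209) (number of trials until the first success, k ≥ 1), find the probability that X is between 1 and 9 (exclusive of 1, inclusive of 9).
0.669776

We have X ~ Geometric(p=0.209) (number of trials until the first success, k ≥ 1).

To find P(1 < X ≤ 9), we use:
P(1 < X ≤ 9) = P(X ≤ 9) - P(X ≤ 1)
                 = F(9) - F(1)
                 = 0.878776 - 0.209000
                 = 0.669776

So there's approximately a 67.0% chance that X falls in this range.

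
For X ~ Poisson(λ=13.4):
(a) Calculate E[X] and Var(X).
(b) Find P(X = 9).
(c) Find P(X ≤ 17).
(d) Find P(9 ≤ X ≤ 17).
(a) E[X] = 13.4000, Var(X) = 13.4000
(b) P(X = 9) = 0.058161
(c) P(X ≤ 17) = 0.867129
(d) P(9 ≤ X ≤ 17) = 0.784305

We have X ~ Poisson(λ=13.4).

(a) Moments:
E[X] = 13.4000
Var(X) = 13.4000
σ = √Var(X) = 3.6606

(b) Point probability using PMF:
P(X = 9) = 0.058161

(c) Cumulative probability using CDF:
P(X ≤ 17) = F(17) = 0.867129

(d) Range probability:
P(9 ≤ X ≤ 17) = P(X ≤ 17) - P(X ≤ 8)
                   = F(17) - F(8)
                   = 0.867129 - 0.082824
                   = 0.784305

This means approximately 78.4% of outcomes fall in the interval [9, 17].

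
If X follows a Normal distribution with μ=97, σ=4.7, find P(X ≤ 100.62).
0.779413

We have X ~ Normal(μ=97, σ=4.7).

The CDF gives us P(X ≤ k).

Using the CDF:
P(X ≤ 100.62) = 0.779413

This means there's approximately a 77.9% chance that X is at most 100.62.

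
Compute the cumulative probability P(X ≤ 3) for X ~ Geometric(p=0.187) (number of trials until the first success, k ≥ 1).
0.462632

We have X ~ Geometric(p=0.187) (number of trials until the first success, k ≥ 1).

The CDF gives us P(X ≤ k).

Using the CDF:
P(X ≤ 3) = 0.462632

This means there's approximately a 46.3% chance that X is at most 3.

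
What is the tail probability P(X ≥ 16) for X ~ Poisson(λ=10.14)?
0.053773

We have X ~ Poisson(λ=10.14).

For discrete distributions, P(X ≥ 16) = 1 - P(X ≤ 15).

P(X ≤ 15) = 0.946227
P(X ≥ 16) = 1 - 0.946227 = 0.053773

So there's approximately a 5.4% chance that X is at least 16.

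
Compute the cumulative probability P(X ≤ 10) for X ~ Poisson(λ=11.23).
0.432736

We have X ~ Poisson(λ=11.23).

The CDF gives us P(X ≤ k).

Using the CDF:
P(X ≤ 10) = 0.432736

This means there's approximately a 43.3% chance that X is at most 10.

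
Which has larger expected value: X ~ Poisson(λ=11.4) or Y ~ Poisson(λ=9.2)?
X has larger mean (11.4000 > 9.2000)

Compute the expected value for each distribution:

X ~ Poisson(λ=11.4):
E[X] = 11.4000

Y ~ Poisson(λ=9.2):
E[Y] = 9.2000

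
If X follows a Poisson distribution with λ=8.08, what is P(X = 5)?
0.088874

We have X ~ Poisson(λ=8.08).

For a Poisson distribution, the PMF gives us the probability of each outcome.

Using the PMF formula:
P(X = 5) = 0.088874

Rounded to 4 decimal places: 0.0889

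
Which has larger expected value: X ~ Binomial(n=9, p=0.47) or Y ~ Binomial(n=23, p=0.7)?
Y has larger mean (16.1000 > 4.2300)

Compute the expected value for each distribution:

X ~ Binomial(n=9, p=0.47):
E[X] = 4.2300

Y ~ Binomial(n=23, p=0.7):
E[Y] = 16.1000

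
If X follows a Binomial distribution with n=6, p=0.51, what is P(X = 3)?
0.312125

We have X ~ Binomial(n=6, p=0.51).

For a Binomial distribution, the PMF gives us the probability of each outcome.

Using the PMF formula:
P(X = 3) = 0.312125

Rounded to 4 decimal places: 0.3121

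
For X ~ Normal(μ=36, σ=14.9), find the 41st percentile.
32.6096

We have X ~ Normal(μ=36, σ=14.9).

We want to find x such that P(X ≤ x) = 0.41.

This is the 41st percentile, which means 41% of values fall below this point.

Using the inverse CDF (quantile function):
x = F⁻¹(0.41) = 32.6096

Verification: P(X ≤ 32.6096) = 0.41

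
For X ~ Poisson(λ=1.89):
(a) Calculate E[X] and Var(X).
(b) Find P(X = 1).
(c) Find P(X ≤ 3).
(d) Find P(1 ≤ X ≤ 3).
(a) E[X] = 1.8900, Var(X) = 1.8900
(b) P(X = 1) = 0.285526
(c) P(X ≤ 3) = 0.876407
(d) P(1 ≤ X ≤ 3) = 0.725335

We have X ~ Poisson(λ=1.89).

(a) Moments:
E[X] = 1.8900
Var(X) = 1.8900
σ = √Var(X) = 1.3748

(b) Point probability using PMF:
P(X = 1) = 0.285526

(c) Cumulative probability using CDF:
P(X ≤ 3) = F(3) = 0.876407

(d) Range probability:
P(1 ≤ X ≤ 3) = P(X ≤ 3) - P(X ≤ 0)
                   = F(3) - F(0)
                   = 0.876407 - 0.151072
                   = 0.725335

This means approximately 72.5% of outcomes fall in the interval [1, 3].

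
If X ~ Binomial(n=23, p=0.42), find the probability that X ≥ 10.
0.522286

We have X ~ Binomial(n=23, p=0.42).

For discrete distributions, P(X ≥ 10) = 1 - P(X ≤ 9).

P(X ≤ 9) = 0.477714
P(X ≥ 10) = 1 - 0.477714 = 0.522286

So there's approximately a 52.2% chance that X is at least 10.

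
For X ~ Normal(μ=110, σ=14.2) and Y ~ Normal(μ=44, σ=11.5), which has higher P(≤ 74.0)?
Y has higher probability (P(Y ≤ 74.0) = 0.9955 > P(X ≤ 74.0) = 0.0056)

Compute P(≤ 74.0) for each distribution:

X ~ Normal(μ=110, σ=14.2):
P(X ≤ 74.0) = 0.0056

Y ~ Normal(μ=44, σ=11.5):
P(Y ≤ 74.0) = 0.9955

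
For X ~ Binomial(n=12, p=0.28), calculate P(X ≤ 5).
0.911288

We have X ~ Binomial(n=12, p=0.28).

The CDF gives us P(X ≤ k).

Using the CDF:
P(X ≤ 5) = 0.911288

This means there's approximately a 91.1% chance that X is at most 5.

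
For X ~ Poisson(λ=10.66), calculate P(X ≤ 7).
0.166536

We have X ~ Poisson(λ=10.66).

The CDF gives us P(X ≤ k).

Using the CDF:
P(X ≤ 7) = 0.166536

This means there's approximately a 16.7% chance that X is at most 7.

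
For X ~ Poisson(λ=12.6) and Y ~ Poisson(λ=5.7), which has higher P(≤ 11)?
Y has higher probability (P(Y ≤ 11) = 0.9859 > P(X ≤ 11) = 0.3950)

Compute P(≤ 11) for each distribution:

X ~ Poisson(λ=12.6):
P(X ≤ 11) = 0.3950

Y ~ Poisson(λ=5.7):
P(Y ≤ 11) = 0.9859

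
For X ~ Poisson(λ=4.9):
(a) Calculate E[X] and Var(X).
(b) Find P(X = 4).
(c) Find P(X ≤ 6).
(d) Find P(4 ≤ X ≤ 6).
(a) E[X] = 4.9000, Var(X) = 4.9000
(b) P(X = 4) = 0.178867
(c) P(X ≤ 6) = 0.776655
(d) P(4 ≤ X ≤ 6) = 0.497310

We have X ~ Poisson(λ=4.9).

(a) Moments:
E[X] = 4.9000
Var(X) = 4.9000
σ = √Var(X) = 2.2136

(b) Point probability using PMF:
P(X = 4) = 0.178867

(c) Cumulative probability using CDF:
P(X ≤ 6) = F(6) = 0.776655

(d) Range probability:
P(4 ≤ X ≤ 6) = P(X ≤ 6) - P(X ≤ 3)
                   = F(6) - F(3)
                   = 0.776655 - 0.279345
                   = 0.497310

This means approximately 49.7% of outcomes fall in the interval [4, 6].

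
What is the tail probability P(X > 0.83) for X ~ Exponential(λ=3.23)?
0.068501

We have X ~ Exponential(λ=3.23).

P(X > 0.83) = 1 - P(X ≤ 0.83)
                = 1 - F(0.83)
                = 1 - 0.931499
                = 0.068501

So there's approximately a 6.9% chance that X exceeds 0.83.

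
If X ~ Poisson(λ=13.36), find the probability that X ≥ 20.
0.053281

We have X ~ Poisson(λ=13.36).

For discrete distributions, P(X ≥ 20) = 1 - P(X ≤ 19).

P(X ≤ 19) = 0.946719
P(X ≥ 20) = 1 - 0.946719 = 0.053281

So there's approximately a 5.3% chance that X is at least 20.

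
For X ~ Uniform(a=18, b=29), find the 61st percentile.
24.7100

We have X ~ Uniform(a=18, b=29).

We want to find x such that P(X ≤ x) = 0.61.

This is the 61st percentile, which means 61% of values fall below this point.

Using the inverse CDF (quantile function):
x = F⁻¹(0.61) = 24.7100

Verification: P(X ≤ 24.7100) = 0.61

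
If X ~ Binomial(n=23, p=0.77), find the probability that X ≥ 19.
0.363028

We have X ~ Binomial(n=23, p=0.77).

For discrete distributions, P(X ≥ 19) = 1 - P(X ≤ 18).

P(X ≤ 18) = 0.636972
P(X ≥ 19) = 1 - 0.636972 = 0.363028

So there's approximately a 36.3% chance that X is at least 19.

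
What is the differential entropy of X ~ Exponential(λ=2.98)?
-0.0919 nats

We have X ~ Exponential(λ=2.98).

The differential entropy measures the uncertainty or information content of the distribution.

For an Exponential distribution with λ=2.98:
h(X) = -0.0919 nats

(In bits, this would be -0.1326 bits.)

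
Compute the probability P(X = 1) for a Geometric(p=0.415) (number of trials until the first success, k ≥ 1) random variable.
0.415000

We have X ~ Geometric(p=0.415) (number of trials until the first success, k ≥ 1).

For a Geometric distribution, the PMF gives us the probability of each outcome.

Using the PMF formula:
P(X = 1) = 0.415000

Rounded to 4 decimal places: 0.4150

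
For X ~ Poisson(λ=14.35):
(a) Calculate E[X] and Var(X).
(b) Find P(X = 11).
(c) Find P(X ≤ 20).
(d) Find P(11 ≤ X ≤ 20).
(a) E[X] = 14.3500, Var(X) = 14.3500
(b) P(X = 11) = 0.077999
(c) P(X ≤ 20) = 0.941316
(d) P(11 ≤ X ≤ 20) = 0.787689

We have X ~ Poisson(λ=14.35).

(a) Moments:
E[X] = 14.3500
Var(X) = 14.3500
σ = √Var(X) = 3.7881

(b) Point probability using PMF:
P(X = 11) = 0.077999

(c) Cumulative probability using CDF:
P(X ≤ 20) = F(20) = 0.941316

(d) Range probability:
P(11 ≤ X ≤ 20) = P(X ≤ 20) - P(X ≤ 10)
                   = F(20) - F(10)
                   = 0.941316 - 0.153627
                   = 0.787689

This means approximately 78.8% of outcomes fall in the interval [11, 20].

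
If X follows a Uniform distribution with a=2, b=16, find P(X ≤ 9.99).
0.570714

We have X ~ Uniform(a=2, b=16).

The CDF gives us P(X ≤ k).

Using the CDF:
P(X ≤ 9.99) = 0.570714

This means there's approximately a 57.1% chance that X is at most 9.99.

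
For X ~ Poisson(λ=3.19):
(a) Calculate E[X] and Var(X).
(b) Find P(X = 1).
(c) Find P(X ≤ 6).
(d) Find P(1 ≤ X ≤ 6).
(a) E[X] = 3.1900, Var(X) = 3.1900
(b) P(X = 1) = 0.131338
(c) P(X ≤ 6) = 0.955986
(d) P(1 ≤ X ≤ 6) = 0.914814

We have X ~ Poisson(λ=3.19).

(a) Moments:
E[X] = 3.1900
Var(X) = 3.1900
σ = √Var(X) = 1.7861

(b) Point probability using PMF:
P(X = 1) = 0.131338

(c) Cumulative probability using CDF:
P(X ≤ 6) = F(6) = 0.955986

(d) Range probability:
P(1 ≤ X ≤ 6) = P(X ≤ 6) - P(X ≤ 0)
                   = F(6) - F(0)
                   = 0.955986 - 0.041172
                   = 0.914814

This means approximately 91.5% of outcomes fall in the interval [1, 6].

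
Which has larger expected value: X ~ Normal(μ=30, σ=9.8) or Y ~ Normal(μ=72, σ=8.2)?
Y has larger mean (72.0000 > 30.0000)

Compute the expected value for each distribution:

X ~ Normal(μ=30, σ=9.8):
E[X] = 30.0000

Y ~ Normal(μ=72, σ=8.2):
E[Y] = 72.0000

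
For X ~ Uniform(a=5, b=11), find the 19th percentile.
6.1400

We have X ~ Uniform(a=5, b=11).

We want to find x such that P(X ≤ x) = 0.19.

This is the 19th percentile, which means 19% of values fall below this point.

Using the inverse CDF (quantile function):
x = F⁻¹(0.19) = 6.1400

Verification: P(X ≤ 6.1400) = 0.19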